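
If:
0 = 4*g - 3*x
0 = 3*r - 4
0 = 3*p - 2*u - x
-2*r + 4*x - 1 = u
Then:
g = 3*x/4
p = 3*x - 22/9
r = 4/3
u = 4*x - 11/3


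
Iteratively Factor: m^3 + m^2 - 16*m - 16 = (m + 1)*(m^2 - 16) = (m + 1)*(m + 4)*(m - 4)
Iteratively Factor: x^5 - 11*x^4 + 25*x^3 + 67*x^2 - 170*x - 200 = (x + 2)*(x^4 - 13*x^3 + 51*x^2 - 35*x - 100) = (x + 1)*(x + 2)*(x^3 - 14*x^2 + 65*x - 100) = (x - 5)*(x + 1)*(x + 2)*(x^2 - 9*x + 20) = (x - 5)*(x - 4)*(x + 1)*(x + 2)*(x - 5)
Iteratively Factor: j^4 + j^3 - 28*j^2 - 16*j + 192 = (j + 4)*(j^3 - 3*j^2 - 16*j + 48) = (j - 3)*(j + 4)*(j^2 - 16) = (j - 4)*(j - 3)*(j + 4)*(j + 4)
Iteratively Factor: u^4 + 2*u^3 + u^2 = (u)*(u^3 + 2*u^2 + u) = u*(u + 1)*(u^2 + u) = u^2*(u + 1)*(u + 1)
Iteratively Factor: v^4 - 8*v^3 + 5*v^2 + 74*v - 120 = (v - 5)*(v^3 - 3*v^2 - 10*v + 24) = (v - 5)*(v - 2)*(v^2 - v - 12) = (v - 5)*(v - 2)*(v + 3)*(v - 4)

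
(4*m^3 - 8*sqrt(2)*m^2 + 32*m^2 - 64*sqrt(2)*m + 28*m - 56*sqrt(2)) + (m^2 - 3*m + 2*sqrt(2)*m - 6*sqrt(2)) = 4*m^3 - 8*sqrt(2)*m^2 + 33*m^2 - 62*sqrt(2)*m + 25*m - 62*sqrt(2)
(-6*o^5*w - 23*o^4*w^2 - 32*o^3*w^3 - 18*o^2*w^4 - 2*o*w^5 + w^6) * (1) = -6*o^5*w - 23*o^4*w^2 - 32*o^3*w^3 - 18*o^2*w^4 - 2*o*w^5 + w^6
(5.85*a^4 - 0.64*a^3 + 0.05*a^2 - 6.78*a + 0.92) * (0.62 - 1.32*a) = -7.722*a^5 + 4.4718*a^4 - 0.4628*a^3 + 8.9806*a^2 - 5.418*a + 0.5704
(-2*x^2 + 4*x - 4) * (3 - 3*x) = 6*x^3 - 18*x^2 + 24*x - 12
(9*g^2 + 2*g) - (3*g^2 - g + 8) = 6*g^2 + 3*g - 8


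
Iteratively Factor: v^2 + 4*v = (v)*(v + 4)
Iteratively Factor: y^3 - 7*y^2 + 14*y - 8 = (y - 4)*(y^2 - 3*y + 2) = (y - 4)*(y - 1)*(y - 2)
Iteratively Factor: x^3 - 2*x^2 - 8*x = (x)*(x^2 - 2*x - 8) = x*(x + 2)*(x - 4)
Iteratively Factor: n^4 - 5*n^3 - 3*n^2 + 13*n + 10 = (n + 1)*(n^3 - 6*n^2 + 3*n + 10) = (n + 1)^2*(n^2 - 7*n + 10) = (n - 5)*(n + 1)^2*(n - 2)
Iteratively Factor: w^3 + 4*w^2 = (w)*(w^2 + 4*w) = w^2*(w + 4)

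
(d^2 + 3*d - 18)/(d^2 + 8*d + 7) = (d^2 + 3*d - 18)/(d^2 + 8*d + 7)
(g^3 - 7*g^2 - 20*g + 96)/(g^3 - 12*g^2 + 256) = (g - 3)/(g - 8)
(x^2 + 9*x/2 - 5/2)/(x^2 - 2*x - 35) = (x - 1/2)/(x - 7)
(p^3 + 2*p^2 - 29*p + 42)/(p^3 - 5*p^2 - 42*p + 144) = (p^2 + 5*p - 14)/(p^2 - 2*p - 48)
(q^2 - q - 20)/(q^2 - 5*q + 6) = (q^2 - q - 20)/(q^2 - 5*q + 6)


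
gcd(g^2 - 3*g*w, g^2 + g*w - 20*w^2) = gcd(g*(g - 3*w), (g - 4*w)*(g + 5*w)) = 1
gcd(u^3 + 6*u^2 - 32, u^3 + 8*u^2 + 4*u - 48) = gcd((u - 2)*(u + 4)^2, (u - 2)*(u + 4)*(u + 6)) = u^2 + 2*u - 8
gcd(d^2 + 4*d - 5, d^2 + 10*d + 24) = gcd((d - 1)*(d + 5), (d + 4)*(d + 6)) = 1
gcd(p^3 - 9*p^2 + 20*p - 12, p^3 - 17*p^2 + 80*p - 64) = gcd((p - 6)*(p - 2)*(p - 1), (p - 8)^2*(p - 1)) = p - 1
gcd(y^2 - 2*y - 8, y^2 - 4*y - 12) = y + 2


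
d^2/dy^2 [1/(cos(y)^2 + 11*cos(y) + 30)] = (-4*sin(y)^4 + 3*sin(y)^2 + 1485*cos(y)/4 - 33*cos(3*y)/4 + 183)/((cos(y) + 5)^3*(cos(y) + 6)^3)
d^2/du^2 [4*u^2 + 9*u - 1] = 8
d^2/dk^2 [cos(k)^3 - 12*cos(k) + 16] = 9*(sin(k)^2 + 1)*cos(k)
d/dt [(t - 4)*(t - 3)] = 2*t - 7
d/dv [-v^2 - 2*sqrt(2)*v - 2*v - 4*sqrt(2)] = -2*v - 2*sqrt(2) - 2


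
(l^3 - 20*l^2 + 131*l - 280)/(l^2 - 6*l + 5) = (l^2 - 15*l + 56)/(l - 1)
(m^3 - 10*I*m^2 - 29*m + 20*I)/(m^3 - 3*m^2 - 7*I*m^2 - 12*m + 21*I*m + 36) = (m^2 - 6*I*m - 5)/(m^2 - 3*m*(1 + I) + 9*I)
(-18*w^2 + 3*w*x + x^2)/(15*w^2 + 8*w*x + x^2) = (-18*w^2 + 3*w*x + x^2)/(15*w^2 + 8*w*x + x^2)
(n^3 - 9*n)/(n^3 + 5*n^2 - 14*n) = (n^2 - 9)/(n^2 + 5*n - 14)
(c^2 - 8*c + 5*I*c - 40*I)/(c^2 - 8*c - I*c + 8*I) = (c + 5*I)/(c - I)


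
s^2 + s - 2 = (s - 1)*(s + 2)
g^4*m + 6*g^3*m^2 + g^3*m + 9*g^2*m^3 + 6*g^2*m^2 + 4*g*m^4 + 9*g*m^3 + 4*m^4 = (g + m)^2*(g + 4*m)*(g*m + m)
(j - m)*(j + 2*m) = j^2 + j*m - 2*m^2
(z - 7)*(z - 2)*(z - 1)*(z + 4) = z^4 - 6*z^3 - 17*z^2 + 78*z - 56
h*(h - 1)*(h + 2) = h^3 + h^2 - 2*h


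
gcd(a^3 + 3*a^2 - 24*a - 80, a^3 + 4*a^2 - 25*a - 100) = a^2 - a - 20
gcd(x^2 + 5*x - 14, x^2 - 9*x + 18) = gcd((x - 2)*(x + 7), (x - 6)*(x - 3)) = 1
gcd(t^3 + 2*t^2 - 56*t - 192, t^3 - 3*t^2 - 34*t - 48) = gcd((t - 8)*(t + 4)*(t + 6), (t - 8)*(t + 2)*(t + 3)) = t - 8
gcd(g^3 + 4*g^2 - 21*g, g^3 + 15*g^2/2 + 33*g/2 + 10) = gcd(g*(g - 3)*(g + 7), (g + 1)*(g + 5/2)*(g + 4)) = 1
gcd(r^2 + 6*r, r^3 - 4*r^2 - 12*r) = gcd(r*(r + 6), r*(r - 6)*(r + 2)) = r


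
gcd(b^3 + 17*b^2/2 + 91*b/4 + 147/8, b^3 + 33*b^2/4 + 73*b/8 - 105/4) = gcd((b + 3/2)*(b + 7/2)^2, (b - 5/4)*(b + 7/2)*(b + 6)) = b + 7/2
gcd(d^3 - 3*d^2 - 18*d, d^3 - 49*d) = d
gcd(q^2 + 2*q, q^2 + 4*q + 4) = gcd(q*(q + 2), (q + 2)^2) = q + 2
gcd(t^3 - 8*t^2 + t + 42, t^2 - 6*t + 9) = t - 3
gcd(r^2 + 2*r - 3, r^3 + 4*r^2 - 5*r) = r - 1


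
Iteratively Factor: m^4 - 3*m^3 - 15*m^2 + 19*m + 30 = (m - 2)*(m^3 - m^2 - 17*m - 15) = (m - 2)*(m + 1)*(m^2 - 2*m - 15) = (m - 5)*(m - 2)*(m + 1)*(m + 3)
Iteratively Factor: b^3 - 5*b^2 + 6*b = (b - 3)*(b^2 - 2*b) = (b - 3)*(b - 2)*(b)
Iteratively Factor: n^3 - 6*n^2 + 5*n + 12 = (n - 3)*(n^2 - 3*n - 4) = (n - 4)*(n - 3)*(n + 1)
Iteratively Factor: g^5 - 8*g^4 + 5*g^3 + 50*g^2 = (g)*(g^4 - 8*g^3 + 5*g^2 + 50*g) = g*(g - 5)*(g^3 - 3*g^2 - 10*g) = g^2*(g - 5)*(g^2 - 3*g - 10) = g^2*(g - 5)^2*(g + 2)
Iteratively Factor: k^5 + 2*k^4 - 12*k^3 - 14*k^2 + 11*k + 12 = (k + 1)*(k^4 + k^3 - 13*k^2 - k + 12) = (k - 1)*(k + 1)*(k^3 + 2*k^2 - 11*k - 12) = (k - 3)*(k - 1)*(k + 1)*(k^2 + 5*k + 4) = (k - 3)*(k - 1)*(k + 1)^2*(k + 4)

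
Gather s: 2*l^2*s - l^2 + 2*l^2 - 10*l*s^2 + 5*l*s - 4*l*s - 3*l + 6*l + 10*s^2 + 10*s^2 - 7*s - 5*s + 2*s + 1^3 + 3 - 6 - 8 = l^2 + 3*l + s^2*(20 - 10*l) + s*(2*l^2 + l - 10) - 10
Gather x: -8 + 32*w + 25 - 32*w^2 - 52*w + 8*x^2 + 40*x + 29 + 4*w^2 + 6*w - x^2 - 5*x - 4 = -28*w^2 - 14*w + 7*x^2 + 35*x + 42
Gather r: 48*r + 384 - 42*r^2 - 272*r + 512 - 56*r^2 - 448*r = -98*r^2 - 672*r + 896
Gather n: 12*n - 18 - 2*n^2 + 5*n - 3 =-2*n^2 + 17*n - 21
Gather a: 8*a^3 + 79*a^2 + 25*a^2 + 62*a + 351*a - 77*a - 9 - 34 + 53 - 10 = 8*a^3 + 104*a^2 + 336*a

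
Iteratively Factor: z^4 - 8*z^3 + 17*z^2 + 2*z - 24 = (z - 4)*(z^3 - 4*z^2 + z + 6) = (z - 4)*(z - 3)*(z^2 - z - 2) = (z - 4)*(z - 3)*(z - 2)*(z + 1)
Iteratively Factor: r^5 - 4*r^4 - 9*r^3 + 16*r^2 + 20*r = (r + 2)*(r^4 - 6*r^3 + 3*r^2 + 10*r) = r*(r + 2)*(r^3 - 6*r^2 + 3*r + 10) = r*(r - 2)*(r + 2)*(r^2 - 4*r - 5) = r*(r - 2)*(r + 1)*(r + 2)*(r - 5)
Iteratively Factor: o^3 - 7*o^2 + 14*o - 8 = (o - 2)*(o^2 - 5*o + 4) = (o - 4)*(o - 2)*(o - 1)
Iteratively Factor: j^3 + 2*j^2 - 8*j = (j)*(j^2 + 2*j - 8) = j*(j - 2)*(j + 4)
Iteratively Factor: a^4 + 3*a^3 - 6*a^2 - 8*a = (a + 1)*(a^3 + 2*a^2 - 8*a) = a*(a + 1)*(a^2 + 2*a - 8) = a*(a - 2)*(a + 1)*(a + 4)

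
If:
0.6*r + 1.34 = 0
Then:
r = -2.23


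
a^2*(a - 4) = a^3 - 4*a^2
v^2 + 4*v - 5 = (v - 1)*(v + 5)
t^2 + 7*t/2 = t*(t + 7/2)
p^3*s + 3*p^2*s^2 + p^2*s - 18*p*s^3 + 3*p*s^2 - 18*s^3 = (p - 3*s)*(p + 6*s)*(p*s + s)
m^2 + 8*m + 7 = (m + 1)*(m + 7)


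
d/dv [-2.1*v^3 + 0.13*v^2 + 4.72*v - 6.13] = -6.3*v^2 + 0.26*v + 4.72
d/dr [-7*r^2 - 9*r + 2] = -14*r - 9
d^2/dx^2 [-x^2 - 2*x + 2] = -2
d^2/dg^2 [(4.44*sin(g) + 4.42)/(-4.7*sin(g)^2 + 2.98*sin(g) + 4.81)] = (-98.0796000000001*sin(g)^5 - 452.73784*sin(g)^4 - 220.37172*sin(g)^3 + 210.525744*sin(g)^2 + 191.442472*sin(g) + 151.064472)/(-4.7*sin(g)^2 + 2.98*sin(g) + 4.81)^3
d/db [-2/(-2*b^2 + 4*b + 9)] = 8*(1 - b)/(-2*b^2 + 4*b + 9)^2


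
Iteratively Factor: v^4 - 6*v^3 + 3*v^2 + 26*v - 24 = (v + 2)*(v^3 - 8*v^2 + 19*v - 12) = (v - 4)*(v + 2)*(v^2 - 4*v + 3) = (v - 4)*(v - 1)*(v + 2)*(v - 3)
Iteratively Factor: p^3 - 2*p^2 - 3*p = (p - 3)*(p^2 + p) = p*(p - 3)*(p + 1)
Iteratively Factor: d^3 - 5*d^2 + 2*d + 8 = (d + 1)*(d^2 - 6*d + 8) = (d - 2)*(d + 1)*(d - 4)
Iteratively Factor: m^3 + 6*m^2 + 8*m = (m + 4)*(m^2 + 2*m) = (m + 2)*(m + 4)*(m)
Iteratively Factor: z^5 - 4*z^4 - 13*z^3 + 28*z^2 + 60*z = (z - 3)*(z^4 - z^3 - 16*z^2 - 20*z) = z*(z - 3)*(z^3 - z^2 - 16*z - 20) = z*(z - 5)*(z - 3)*(z^2 + 4*z + 4) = z*(z - 5)*(z - 3)*(z + 2)*(z + 2)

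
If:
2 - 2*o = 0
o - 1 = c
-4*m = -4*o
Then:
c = 0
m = 1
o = 1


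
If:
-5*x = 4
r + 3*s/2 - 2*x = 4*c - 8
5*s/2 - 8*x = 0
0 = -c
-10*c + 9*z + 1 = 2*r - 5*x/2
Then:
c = 0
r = -144/25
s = -64/25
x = -4/5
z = -263/225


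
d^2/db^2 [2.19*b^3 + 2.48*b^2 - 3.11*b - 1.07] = 13.14*b + 4.96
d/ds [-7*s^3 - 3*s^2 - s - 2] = -21*s^2 - 6*s - 1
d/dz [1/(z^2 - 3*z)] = (3 - 2*z)/(z^2*(z - 3)^2)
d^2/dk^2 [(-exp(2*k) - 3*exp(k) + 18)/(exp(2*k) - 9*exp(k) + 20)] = (-12*exp(4*k) + 44*exp(3*k) + 414*exp(2*k) - 2122*exp(k) + 2040)*exp(k)/(exp(6*k) - 27*exp(5*k) + 303*exp(4*k) - 1809*exp(3*k) + 6060*exp(2*k) - 10800*exp(k) + 8000)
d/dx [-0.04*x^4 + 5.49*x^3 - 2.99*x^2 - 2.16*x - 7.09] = -0.16*x^3 + 16.47*x^2 - 5.98*x - 2.16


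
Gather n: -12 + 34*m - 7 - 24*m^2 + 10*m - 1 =-24*m^2 + 44*m - 20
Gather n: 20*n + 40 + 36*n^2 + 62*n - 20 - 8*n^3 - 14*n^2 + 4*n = -8*n^3 + 22*n^2 + 86*n + 20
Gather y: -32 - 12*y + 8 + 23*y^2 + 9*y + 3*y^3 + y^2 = 3*y^3 + 24*y^2 - 3*y - 24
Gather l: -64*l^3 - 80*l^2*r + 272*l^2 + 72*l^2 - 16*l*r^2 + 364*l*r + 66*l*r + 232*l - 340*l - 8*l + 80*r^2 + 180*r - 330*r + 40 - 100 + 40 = -64*l^3 + l^2*(344 - 80*r) + l*(-16*r^2 + 430*r - 116) + 80*r^2 - 150*r - 20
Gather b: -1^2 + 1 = 0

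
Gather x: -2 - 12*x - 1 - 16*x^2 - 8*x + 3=-16*x^2 - 20*x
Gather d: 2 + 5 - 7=0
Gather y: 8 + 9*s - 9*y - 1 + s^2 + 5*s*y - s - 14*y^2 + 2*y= s^2 + 8*s - 14*y^2 + y*(5*s - 7) + 7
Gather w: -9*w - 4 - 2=-9*w - 6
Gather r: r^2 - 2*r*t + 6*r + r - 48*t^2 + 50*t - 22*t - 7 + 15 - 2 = r^2 + r*(7 - 2*t) - 48*t^2 + 28*t + 6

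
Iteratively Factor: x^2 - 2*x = (x - 2)*(x)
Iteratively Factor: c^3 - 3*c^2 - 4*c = (c + 1)*(c^2 - 4*c) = c*(c + 1)*(c - 4)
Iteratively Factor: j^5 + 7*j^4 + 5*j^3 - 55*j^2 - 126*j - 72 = (j + 3)*(j^4 + 4*j^3 - 7*j^2 - 34*j - 24) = (j + 2)*(j + 3)*(j^3 + 2*j^2 - 11*j - 12) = (j + 2)*(j + 3)*(j + 4)*(j^2 - 2*j - 3) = (j + 1)*(j + 2)*(j + 3)*(j + 4)*(j - 3)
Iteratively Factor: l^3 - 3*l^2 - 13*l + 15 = (l - 5)*(l^2 + 2*l - 3) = (l - 5)*(l + 3)*(l - 1)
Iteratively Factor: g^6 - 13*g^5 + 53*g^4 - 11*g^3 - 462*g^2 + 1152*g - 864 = (g - 2)*(g^5 - 11*g^4 + 31*g^3 + 51*g^2 - 360*g + 432) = (g - 3)*(g - 2)*(g^4 - 8*g^3 + 7*g^2 + 72*g - 144) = (g - 4)*(g - 3)*(g - 2)*(g^3 - 4*g^2 - 9*g + 36) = (g - 4)^2*(g - 3)*(g - 2)*(g^2 - 9) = (g - 4)^2*(g - 3)*(g - 2)*(g + 3)*(g - 3)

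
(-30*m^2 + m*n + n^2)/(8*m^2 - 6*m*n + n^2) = (-30*m^2 + m*n + n^2)/(8*m^2 - 6*m*n + n^2)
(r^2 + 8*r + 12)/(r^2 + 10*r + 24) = (r + 2)/(r + 4)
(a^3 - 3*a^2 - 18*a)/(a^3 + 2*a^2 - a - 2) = a*(a^2 - 3*a - 18)/(a^3 + 2*a^2 - a - 2)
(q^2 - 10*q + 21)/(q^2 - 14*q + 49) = (q - 3)/(q - 7)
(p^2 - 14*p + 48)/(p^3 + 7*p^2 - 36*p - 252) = (p - 8)/(p^2 + 13*p + 42)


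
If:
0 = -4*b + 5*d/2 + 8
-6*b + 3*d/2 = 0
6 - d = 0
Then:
No Solution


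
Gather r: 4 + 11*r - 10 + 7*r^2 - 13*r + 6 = 7*r^2 - 2*r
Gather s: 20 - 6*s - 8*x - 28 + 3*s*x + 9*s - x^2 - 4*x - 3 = s*(3*x + 3) - x^2 - 12*x - 11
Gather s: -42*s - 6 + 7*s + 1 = -35*s - 5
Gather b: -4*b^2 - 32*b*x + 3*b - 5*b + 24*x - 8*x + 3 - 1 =-4*b^2 + b*(-32*x - 2) + 16*x + 2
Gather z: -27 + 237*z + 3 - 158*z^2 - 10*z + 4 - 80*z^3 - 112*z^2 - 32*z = -80*z^3 - 270*z^2 + 195*z - 20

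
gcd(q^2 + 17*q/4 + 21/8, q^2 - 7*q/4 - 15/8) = q + 3/4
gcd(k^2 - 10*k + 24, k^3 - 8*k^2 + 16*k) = k - 4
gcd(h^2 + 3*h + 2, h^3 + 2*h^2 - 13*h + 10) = 1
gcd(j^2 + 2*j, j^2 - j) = j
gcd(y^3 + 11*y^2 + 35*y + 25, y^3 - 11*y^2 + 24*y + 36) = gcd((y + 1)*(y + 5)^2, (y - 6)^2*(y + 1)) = y + 1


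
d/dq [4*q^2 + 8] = 8*q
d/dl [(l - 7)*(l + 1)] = 2*l - 6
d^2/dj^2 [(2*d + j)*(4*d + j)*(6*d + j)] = 24*d + 6*j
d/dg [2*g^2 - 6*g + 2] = 4*g - 6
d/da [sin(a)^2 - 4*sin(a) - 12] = 2*(sin(a) - 2)*cos(a)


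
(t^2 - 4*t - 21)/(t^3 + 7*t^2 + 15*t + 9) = (t - 7)/(t^2 + 4*t + 3)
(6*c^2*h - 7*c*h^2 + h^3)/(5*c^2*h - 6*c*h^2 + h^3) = (6*c - h)/(5*c - h)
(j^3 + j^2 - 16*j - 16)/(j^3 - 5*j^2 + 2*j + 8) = (j + 4)/(j - 2)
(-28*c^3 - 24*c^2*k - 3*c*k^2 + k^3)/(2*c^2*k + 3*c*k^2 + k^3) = (-14*c^2 - 5*c*k + k^2)/(k*(c + k))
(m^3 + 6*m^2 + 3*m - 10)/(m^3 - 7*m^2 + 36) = (m^2 + 4*m - 5)/(m^2 - 9*m + 18)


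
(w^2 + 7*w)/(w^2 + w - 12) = w*(w + 7)/(w^2 + w - 12)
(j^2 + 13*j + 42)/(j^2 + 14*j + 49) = (j + 6)/(j + 7)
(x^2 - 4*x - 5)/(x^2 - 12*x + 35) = (x + 1)/(x - 7)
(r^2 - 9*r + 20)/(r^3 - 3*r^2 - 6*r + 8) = (r - 5)/(r^2 + r - 2)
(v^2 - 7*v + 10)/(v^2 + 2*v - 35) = (v - 2)/(v + 7)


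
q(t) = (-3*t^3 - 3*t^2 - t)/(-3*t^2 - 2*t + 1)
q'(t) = (6*t + 2)*(-3*t^3 - 3*t^2 - t)/(-3*t^2 - 2*t + 1)^2 + (-9*t^2 - 6*t - 1)/(-3*t^2 - 2*t + 1)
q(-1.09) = -3.67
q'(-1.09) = -29.96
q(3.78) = 4.22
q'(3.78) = 0.97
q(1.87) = 2.42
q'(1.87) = 0.89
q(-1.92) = -1.94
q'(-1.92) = 0.67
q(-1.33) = -1.87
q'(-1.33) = -1.37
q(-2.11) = -2.08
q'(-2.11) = 0.76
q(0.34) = 30.03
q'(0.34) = -4374.14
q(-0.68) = 0.24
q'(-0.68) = -1.63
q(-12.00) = -11.71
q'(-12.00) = 1.00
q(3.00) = 3.47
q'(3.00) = 0.96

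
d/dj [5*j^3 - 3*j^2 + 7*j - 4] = 15*j^2 - 6*j + 7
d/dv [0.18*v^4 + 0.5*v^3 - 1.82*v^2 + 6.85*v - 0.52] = 0.72*v^3 + 1.5*v^2 - 3.64*v + 6.85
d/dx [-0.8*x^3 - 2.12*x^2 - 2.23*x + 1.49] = -2.4*x^2 - 4.24*x - 2.23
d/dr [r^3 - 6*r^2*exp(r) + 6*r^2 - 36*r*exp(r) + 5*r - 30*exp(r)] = -6*r^2*exp(r) + 3*r^2 - 48*r*exp(r) + 12*r - 66*exp(r) + 5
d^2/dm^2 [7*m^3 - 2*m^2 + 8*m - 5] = 42*m - 4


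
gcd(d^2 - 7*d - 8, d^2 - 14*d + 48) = d - 8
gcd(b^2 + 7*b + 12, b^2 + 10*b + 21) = b + 3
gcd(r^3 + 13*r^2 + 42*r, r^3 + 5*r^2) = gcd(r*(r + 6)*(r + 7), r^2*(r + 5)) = r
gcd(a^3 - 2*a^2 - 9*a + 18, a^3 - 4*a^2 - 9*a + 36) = a^2 - 9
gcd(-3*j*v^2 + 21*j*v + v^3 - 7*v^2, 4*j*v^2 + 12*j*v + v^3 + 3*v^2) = v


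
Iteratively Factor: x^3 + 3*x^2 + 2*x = (x + 2)*(x^2 + x) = (x + 1)*(x + 2)*(x)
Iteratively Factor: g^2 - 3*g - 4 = (g - 4)*(g + 1)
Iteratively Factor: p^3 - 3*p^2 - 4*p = (p - 4)*(p^2 + p) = p*(p - 4)*(p + 1)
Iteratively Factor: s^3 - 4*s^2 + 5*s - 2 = (s - 1)*(s^2 - 3*s + 2) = (s - 1)^2*(s - 2)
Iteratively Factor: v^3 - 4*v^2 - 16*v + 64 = (v - 4)*(v^2 - 16) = (v - 4)^2*(v + 4)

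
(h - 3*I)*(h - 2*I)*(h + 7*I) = h^3 + 2*I*h^2 + 29*h - 42*I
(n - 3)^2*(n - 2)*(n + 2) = n^4 - 6*n^3 + 5*n^2 + 24*n - 36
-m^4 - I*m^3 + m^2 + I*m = m*(m + I)*(-I*m - I)*(-I*m + I)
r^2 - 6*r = r*(r - 6)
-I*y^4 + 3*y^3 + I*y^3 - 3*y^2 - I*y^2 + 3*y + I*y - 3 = (y - 1)*(y - I)*(y + 3*I)*(-I*y + 1)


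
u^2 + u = u*(u + 1)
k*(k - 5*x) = k^2 - 5*k*x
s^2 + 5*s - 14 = (s - 2)*(s + 7)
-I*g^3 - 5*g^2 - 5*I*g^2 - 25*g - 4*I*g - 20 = (g + 4)*(g - 5*I)*(-I*g - I)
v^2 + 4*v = v*(v + 4)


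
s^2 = s^2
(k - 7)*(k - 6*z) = k^2 - 6*k*z - 7*k + 42*z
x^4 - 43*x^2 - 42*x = x*(x - 7)*(x + 1)*(x + 6)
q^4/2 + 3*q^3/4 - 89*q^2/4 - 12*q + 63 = (q/2 + 1)*(q - 6)*(q - 3/2)*(q + 7)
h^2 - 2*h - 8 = (h - 4)*(h + 2)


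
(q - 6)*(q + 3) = q^2 - 3*q - 18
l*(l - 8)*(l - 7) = l^3 - 15*l^2 + 56*l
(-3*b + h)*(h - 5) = -3*b*h + 15*b + h^2 - 5*h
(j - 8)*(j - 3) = j^2 - 11*j + 24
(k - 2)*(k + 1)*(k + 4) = k^3 + 3*k^2 - 6*k - 8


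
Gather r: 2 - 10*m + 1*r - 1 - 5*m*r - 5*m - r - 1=-5*m*r - 15*m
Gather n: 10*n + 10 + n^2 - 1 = n^2 + 10*n + 9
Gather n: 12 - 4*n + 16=28 - 4*n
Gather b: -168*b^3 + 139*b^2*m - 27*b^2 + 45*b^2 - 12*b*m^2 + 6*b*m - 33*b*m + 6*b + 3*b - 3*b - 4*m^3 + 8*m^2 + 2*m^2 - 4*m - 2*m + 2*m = -168*b^3 + b^2*(139*m + 18) + b*(-12*m^2 - 27*m + 6) - 4*m^3 + 10*m^2 - 4*m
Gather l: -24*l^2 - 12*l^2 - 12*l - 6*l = -36*l^2 - 18*l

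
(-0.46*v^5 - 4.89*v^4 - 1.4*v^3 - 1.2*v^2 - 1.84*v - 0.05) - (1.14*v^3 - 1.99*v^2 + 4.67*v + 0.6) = -0.46*v^5 - 4.89*v^4 - 2.54*v^3 + 0.79*v^2 - 6.51*v - 0.65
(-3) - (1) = -4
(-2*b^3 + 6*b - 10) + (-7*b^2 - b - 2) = -2*b^3 - 7*b^2 + 5*b - 12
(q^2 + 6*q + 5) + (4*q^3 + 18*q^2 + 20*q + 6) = 4*q^3 + 19*q^2 + 26*q + 11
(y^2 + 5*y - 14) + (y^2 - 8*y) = 2*y^2 - 3*y - 14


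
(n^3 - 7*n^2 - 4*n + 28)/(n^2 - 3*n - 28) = (n^2 - 4)/(n + 4)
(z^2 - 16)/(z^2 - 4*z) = (z + 4)/z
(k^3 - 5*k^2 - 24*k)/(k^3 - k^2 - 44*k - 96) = k/(k + 4)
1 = 1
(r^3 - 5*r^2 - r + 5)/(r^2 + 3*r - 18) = (r^3 - 5*r^2 - r + 5)/(r^2 + 3*r - 18)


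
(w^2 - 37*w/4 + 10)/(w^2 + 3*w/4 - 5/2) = (w - 8)/(w + 2)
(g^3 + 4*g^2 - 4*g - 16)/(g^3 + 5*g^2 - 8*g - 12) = (g^2 + 6*g + 8)/(g^2 + 7*g + 6)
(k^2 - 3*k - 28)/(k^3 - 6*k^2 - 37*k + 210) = (k + 4)/(k^2 + k - 30)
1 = 1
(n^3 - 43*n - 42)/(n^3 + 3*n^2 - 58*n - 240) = (n^2 - 6*n - 7)/(n^2 - 3*n - 40)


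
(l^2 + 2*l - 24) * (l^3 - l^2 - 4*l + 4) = l^5 + l^4 - 30*l^3 + 20*l^2 + 104*l - 96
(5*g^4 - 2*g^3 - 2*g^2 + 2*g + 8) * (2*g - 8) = 10*g^5 - 44*g^4 + 12*g^3 + 20*g^2 - 64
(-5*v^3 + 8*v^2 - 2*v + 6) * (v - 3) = -5*v^4 + 23*v^3 - 26*v^2 + 12*v - 18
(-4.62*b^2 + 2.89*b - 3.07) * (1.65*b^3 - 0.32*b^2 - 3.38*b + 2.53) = -7.623*b^5 + 6.2469*b^4 + 9.6253*b^3 - 20.4744*b^2 + 17.6883*b - 7.7671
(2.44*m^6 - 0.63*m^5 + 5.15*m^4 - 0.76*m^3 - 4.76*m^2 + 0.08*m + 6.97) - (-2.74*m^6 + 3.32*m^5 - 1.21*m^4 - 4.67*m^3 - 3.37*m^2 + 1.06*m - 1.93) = 5.18*m^6 - 3.95*m^5 + 6.36*m^4 + 3.91*m^3 - 1.39*m^2 - 0.98*m + 8.9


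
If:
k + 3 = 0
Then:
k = -3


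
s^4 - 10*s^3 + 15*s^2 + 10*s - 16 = (s - 8)*(s - 2)*(s - 1)*(s + 1)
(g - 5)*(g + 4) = g^2 - g - 20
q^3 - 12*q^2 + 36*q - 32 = (q - 8)*(q - 2)^2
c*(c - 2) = c^2 - 2*c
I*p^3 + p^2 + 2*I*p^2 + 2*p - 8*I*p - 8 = (p - 2)*(p + 4)*(I*p + 1)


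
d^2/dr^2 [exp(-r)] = exp(-r)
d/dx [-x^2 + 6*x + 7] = 6 - 2*x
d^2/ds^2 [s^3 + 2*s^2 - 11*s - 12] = 6*s + 4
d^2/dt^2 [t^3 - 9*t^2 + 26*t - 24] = 6*t - 18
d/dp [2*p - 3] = 2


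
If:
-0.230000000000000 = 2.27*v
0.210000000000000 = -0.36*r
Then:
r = -0.58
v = -0.10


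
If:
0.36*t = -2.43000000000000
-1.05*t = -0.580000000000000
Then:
No Solution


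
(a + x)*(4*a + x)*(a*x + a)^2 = 4*a^4*x^2 + 8*a^4*x + 4*a^4 + 5*a^3*x^3 + 10*a^3*x^2 + 5*a^3*x + a^2*x^4 + 2*a^2*x^3 + a^2*x^2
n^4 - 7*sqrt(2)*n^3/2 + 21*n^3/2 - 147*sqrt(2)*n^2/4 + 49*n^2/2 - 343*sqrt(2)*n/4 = n*(n + 7/2)*(n + 7)*(n - 7*sqrt(2)/2)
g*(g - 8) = g^2 - 8*g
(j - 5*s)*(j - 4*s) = j^2 - 9*j*s + 20*s^2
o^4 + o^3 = o^3*(o + 1)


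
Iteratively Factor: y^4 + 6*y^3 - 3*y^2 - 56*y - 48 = (y + 4)*(y^3 + 2*y^2 - 11*y - 12) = (y - 3)*(y + 4)*(y^2 + 5*y + 4) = (y - 3)*(y + 4)^2*(y + 1)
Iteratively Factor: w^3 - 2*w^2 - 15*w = (w + 3)*(w^2 - 5*w) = (w - 5)*(w + 3)*(w)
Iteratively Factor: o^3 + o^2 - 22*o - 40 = (o - 5)*(o^2 + 6*o + 8) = (o - 5)*(o + 2)*(o + 4)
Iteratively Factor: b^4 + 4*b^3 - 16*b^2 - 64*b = (b)*(b^3 + 4*b^2 - 16*b - 64) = b*(b + 4)*(b^2 - 16) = b*(b - 4)*(b + 4)*(b + 4)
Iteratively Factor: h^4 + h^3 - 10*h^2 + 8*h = (h - 1)*(h^3 + 2*h^2 - 8*h) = (h - 2)*(h - 1)*(h^2 + 4*h) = (h - 2)*(h - 1)*(h + 4)*(h)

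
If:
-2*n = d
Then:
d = -2*n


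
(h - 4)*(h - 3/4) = h^2 - 19*h/4 + 3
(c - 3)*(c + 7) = c^2 + 4*c - 21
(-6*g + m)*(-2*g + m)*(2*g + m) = 24*g^3 - 4*g^2*m - 6*g*m^2 + m^3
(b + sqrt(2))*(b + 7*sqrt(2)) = b^2 + 8*sqrt(2)*b + 14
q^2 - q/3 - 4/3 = (q - 4/3)*(q + 1)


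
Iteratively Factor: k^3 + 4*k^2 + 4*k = (k + 2)*(k^2 + 2*k) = (k + 2)^2*(k)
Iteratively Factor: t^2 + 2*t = (t + 2)*(t)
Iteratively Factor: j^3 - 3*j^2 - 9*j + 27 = (j - 3)*(j^2 - 9) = (j - 3)^2*(j + 3)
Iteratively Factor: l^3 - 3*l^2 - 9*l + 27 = (l + 3)*(l^2 - 6*l + 9) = (l - 3)*(l + 3)*(l - 3)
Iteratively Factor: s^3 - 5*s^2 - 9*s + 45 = (s + 3)*(s^2 - 8*s + 15) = (s - 3)*(s + 3)*(s - 5)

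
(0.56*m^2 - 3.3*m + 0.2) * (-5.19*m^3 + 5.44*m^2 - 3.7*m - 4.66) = -2.9064*m^5 + 20.1734*m^4 - 21.062*m^3 + 10.6884*m^2 + 14.638*m - 0.932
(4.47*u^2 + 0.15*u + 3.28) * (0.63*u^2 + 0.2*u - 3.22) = 2.8161*u^4 + 0.9885*u^3 - 12.297*u^2 + 0.173*u - 10.5616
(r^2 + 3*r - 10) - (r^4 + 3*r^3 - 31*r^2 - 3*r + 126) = -r^4 - 3*r^3 + 32*r^2 + 6*r - 136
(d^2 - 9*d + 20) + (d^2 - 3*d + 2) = 2*d^2 - 12*d + 22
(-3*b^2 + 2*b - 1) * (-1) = 3*b^2 - 2*b + 1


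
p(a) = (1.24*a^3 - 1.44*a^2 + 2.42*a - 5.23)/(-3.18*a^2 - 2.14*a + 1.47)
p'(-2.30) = 1.09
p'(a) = (6.36*a + 2.14)*(1.24*a^3 - 1.44*a^2 + 2.42*a - 5.23)/(-3.18*a^2 - 2.14*a + 1.47)^2 + (3.72*a^2 - 2.88*a + 2.42)/(-3.18*a^2 - 2.14*a + 1.47) = (-3.9432*a^4 - 5.3072*a^3 + 16.2456*a^2 - 37.4964*a - 7.6348)/(10.1124*a^4 + 13.6104*a^3 - 4.7696*a^2 - 6.2916*a + 2.1609)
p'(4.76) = -0.37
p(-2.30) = 3.21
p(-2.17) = 3.38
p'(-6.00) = -0.32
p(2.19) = -0.34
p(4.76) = -1.33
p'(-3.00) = 0.17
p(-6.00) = 3.39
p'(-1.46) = 16.84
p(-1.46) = 7.18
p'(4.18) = -0.37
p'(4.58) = -0.37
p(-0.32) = -3.39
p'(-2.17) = 1.49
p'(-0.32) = 1.84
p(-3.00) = 2.84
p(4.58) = -1.26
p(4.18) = -1.12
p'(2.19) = -0.46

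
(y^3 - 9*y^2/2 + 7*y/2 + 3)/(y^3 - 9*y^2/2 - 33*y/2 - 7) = (y^2 - 5*y + 6)/(y^2 - 5*y - 14)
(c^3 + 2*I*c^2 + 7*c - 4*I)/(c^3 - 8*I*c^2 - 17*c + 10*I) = (c^2 + 3*I*c + 4)/(c^2 - 7*I*c - 10)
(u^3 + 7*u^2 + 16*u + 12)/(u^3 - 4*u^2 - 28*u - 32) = (u + 3)/(u - 8)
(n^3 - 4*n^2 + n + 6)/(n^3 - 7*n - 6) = (n - 2)/(n + 2)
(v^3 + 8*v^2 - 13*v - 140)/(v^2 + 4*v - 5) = (v^2 + 3*v - 28)/(v - 1)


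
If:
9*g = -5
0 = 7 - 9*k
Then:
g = -5/9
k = 7/9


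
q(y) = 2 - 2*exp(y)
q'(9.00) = -16206.17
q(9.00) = -16204.17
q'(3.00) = -40.17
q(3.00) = -38.17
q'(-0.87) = -0.84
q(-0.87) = 1.16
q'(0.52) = -3.36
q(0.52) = -1.36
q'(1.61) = -10.01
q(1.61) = -8.01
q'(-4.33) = -0.03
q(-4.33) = 1.97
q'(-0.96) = -0.77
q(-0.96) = 1.23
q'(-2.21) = -0.22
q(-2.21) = 1.78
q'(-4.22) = -0.03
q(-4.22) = 1.97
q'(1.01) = -5.49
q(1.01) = -3.49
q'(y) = -2*exp(y)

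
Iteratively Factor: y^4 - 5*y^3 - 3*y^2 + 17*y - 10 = (y + 2)*(y^3 - 7*y^2 + 11*y - 5) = (y - 1)*(y + 2)*(y^2 - 6*y + 5) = (y - 1)^2*(y + 2)*(y - 5)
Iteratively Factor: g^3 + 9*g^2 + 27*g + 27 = (g + 3)*(g^2 + 6*g + 9) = (g + 3)^2*(g + 3)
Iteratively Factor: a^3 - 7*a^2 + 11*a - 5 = (a - 1)*(a^2 - 6*a + 5) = (a - 1)^2*(a - 5)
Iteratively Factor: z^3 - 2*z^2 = (z)*(z^2 - 2*z) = z^2*(z - 2)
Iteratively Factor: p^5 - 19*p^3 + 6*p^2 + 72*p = (p - 3)*(p^4 + 3*p^3 - 10*p^2 - 24*p) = p*(p - 3)*(p^3 + 3*p^2 - 10*p - 24) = p*(p - 3)*(p + 2)*(p^2 + p - 12) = p*(p - 3)*(p + 2)*(p + 4)*(p - 3)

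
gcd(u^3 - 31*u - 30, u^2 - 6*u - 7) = u + 1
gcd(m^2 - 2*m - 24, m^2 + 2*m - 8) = m + 4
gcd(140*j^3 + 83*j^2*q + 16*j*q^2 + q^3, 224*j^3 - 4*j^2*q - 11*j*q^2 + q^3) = 4*j + q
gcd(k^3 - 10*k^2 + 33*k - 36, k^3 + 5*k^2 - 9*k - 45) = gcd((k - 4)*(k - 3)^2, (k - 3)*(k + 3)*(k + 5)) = k - 3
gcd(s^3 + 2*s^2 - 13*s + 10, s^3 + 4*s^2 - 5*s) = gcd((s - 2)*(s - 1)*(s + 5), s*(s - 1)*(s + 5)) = s^2 + 4*s - 5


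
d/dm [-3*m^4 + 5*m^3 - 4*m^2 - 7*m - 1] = -12*m^3 + 15*m^2 - 8*m - 7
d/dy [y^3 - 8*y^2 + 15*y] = 3*y^2 - 16*y + 15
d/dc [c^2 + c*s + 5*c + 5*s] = 2*c + s + 5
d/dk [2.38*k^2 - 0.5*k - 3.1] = 4.76*k - 0.5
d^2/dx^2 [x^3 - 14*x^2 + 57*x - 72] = 6*x - 28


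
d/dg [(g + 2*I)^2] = 2*g + 4*I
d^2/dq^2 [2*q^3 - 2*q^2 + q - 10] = 12*q - 4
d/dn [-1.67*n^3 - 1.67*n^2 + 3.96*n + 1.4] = -5.01*n^2 - 3.34*n + 3.96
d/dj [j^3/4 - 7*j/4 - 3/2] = 3*j^2/4 - 7/4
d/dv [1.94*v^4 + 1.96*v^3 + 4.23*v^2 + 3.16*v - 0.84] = 7.76*v^3 + 5.88*v^2 + 8.46*v + 3.16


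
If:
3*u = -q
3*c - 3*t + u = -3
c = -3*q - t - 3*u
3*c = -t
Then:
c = -9/35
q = -9/35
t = 27/35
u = 3/35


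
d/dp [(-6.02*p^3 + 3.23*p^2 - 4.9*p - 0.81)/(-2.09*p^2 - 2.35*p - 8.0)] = (12.5818*p^4 + 28.294*p^3 + 126.6485*p^2 - 55.0658*p + 37.2965)/(4.3681*p^4 + 9.823*p^3 + 38.9625*p^2 + 37.6*p + 64.0)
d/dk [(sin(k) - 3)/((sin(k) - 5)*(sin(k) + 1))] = (6*sin(k) + cos(k)^2 - 18)*cos(k)/((sin(k) - 5)^2*(sin(k) + 1)^2)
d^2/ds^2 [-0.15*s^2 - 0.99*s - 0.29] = -0.300000000000000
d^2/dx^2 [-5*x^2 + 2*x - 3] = -10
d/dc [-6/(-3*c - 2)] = -18/(3*c + 2)^2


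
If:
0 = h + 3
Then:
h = -3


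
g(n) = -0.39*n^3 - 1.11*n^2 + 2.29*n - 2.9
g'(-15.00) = -227.66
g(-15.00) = 1029.25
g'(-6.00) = -26.51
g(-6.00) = 27.64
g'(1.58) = -4.14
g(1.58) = -3.59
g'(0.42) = 1.15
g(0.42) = -2.16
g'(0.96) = -0.92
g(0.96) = -2.07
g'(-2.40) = 0.88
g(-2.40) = -9.40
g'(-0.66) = 3.25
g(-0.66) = -4.78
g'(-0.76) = 3.30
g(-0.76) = -5.11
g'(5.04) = -38.62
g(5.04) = -69.48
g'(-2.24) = 1.39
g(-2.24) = -9.22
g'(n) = -1.17*n^2 - 2.22*n + 2.29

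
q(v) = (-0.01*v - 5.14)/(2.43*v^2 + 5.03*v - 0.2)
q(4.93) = -0.06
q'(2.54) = 0.11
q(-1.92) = 5.69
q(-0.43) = 2.68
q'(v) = (-4.86*v - 5.03)*(-0.01*v - 5.14)/(2.43*v^2 + 5.03*v - 0.2)^2 - 0.01/(2.43*v^2 + 5.03*v - 0.2)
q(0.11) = -13.43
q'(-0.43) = 4.13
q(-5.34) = -0.12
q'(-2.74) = -2.34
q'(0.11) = 195.30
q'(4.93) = 0.02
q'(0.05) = 8176.85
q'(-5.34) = -0.06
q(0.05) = -89.28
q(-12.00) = -0.02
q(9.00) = -0.02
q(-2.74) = -1.20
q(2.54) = -0.18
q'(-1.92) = -27.20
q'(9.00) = 0.00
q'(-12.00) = -0.00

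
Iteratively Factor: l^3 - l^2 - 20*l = (l)*(l^2 - l - 20) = l*(l + 4)*(l - 5)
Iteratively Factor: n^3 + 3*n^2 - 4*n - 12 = (n + 2)*(n^2 + n - 6) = (n + 2)*(n + 3)*(n - 2)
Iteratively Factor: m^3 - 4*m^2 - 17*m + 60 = (m - 5)*(m^2 + m - 12) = (m - 5)*(m - 3)*(m + 4)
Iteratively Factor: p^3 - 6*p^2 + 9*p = (p - 3)*(p^2 - 3*p) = (p - 3)^2*(p)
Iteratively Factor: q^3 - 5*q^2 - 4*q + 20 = (q + 2)*(q^2 - 7*q + 10) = (q - 2)*(q + 2)*(q - 5)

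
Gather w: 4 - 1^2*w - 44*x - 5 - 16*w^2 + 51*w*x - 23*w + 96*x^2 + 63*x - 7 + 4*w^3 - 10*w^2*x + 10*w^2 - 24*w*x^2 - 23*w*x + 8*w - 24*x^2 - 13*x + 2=4*w^3 + w^2*(-10*x - 6) + w*(-24*x^2 + 28*x - 16) + 72*x^2 + 6*x - 6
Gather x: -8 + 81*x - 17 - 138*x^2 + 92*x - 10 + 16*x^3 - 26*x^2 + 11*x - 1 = 16*x^3 - 164*x^2 + 184*x - 36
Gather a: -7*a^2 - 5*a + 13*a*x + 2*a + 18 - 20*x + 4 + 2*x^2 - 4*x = -7*a^2 + a*(13*x - 3) + 2*x^2 - 24*x + 22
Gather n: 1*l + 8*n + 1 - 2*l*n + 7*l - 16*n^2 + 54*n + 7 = 8*l - 16*n^2 + n*(62 - 2*l) + 8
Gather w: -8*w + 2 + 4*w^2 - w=4*w^2 - 9*w + 2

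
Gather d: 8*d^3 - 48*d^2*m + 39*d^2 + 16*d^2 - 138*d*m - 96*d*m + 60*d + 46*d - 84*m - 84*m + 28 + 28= 8*d^3 + d^2*(55 - 48*m) + d*(106 - 234*m) - 168*m + 56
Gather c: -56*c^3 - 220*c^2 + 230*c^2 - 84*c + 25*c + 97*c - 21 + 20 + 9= -56*c^3 + 10*c^2 + 38*c + 8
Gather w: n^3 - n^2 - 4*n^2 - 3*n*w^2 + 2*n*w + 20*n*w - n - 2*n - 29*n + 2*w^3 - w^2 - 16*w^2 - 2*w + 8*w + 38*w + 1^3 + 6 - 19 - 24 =n^3 - 5*n^2 - 32*n + 2*w^3 + w^2*(-3*n - 17) + w*(22*n + 44) - 36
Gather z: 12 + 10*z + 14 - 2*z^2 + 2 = -2*z^2 + 10*z + 28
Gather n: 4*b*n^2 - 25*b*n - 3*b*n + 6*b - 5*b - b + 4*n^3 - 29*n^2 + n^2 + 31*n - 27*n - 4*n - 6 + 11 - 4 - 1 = -28*b*n + 4*n^3 + n^2*(4*b - 28)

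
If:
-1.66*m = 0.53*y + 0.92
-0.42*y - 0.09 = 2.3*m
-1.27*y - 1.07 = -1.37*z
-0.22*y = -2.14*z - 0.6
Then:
No Solution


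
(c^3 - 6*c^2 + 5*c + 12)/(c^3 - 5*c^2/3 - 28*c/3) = 3*(c^2 - 2*c - 3)/(c*(3*c + 7))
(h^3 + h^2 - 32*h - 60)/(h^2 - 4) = (h^2 - h - 30)/(h - 2)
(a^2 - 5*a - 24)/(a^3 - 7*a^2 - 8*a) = (a + 3)/(a*(a + 1))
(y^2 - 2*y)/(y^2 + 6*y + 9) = y*(y - 2)/(y^2 + 6*y + 9)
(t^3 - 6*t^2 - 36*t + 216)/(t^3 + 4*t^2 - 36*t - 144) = (t - 6)/(t + 4)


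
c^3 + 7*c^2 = c^2*(c + 7)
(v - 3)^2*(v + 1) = v^3 - 5*v^2 + 3*v + 9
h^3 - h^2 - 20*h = h*(h - 5)*(h + 4)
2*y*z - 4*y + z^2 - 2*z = (2*y + z)*(z - 2)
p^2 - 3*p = p*(p - 3)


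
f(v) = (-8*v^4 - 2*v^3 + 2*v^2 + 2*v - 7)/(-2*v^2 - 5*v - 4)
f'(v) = (4*v + 5)*(-8*v^4 - 2*v^3 + 2*v^2 + 2*v - 7)/(-2*v^2 - 5*v - 4)^2 + (-32*v^3 - 6*v^2 + 4*v + 2)/(-2*v^2 - 5*v - 4) = (32*v^5 + 124*v^4 + 148*v^3 + 18*v^2 - 44*v - 43)/(4*v^4 + 20*v^3 + 41*v^2 + 40*v + 16)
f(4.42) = 48.87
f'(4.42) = 26.89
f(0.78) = 0.89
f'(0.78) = 0.71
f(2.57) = 12.36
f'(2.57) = 12.70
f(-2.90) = 81.18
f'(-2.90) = -29.21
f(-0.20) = 2.38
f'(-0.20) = -3.63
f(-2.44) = 68.65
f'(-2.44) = -25.52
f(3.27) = 23.09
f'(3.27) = 17.98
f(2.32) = 9.42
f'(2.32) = 10.85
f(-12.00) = 699.03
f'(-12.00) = -104.86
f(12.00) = 480.22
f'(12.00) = 87.10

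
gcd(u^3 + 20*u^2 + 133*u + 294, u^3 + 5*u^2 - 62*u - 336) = u^2 + 13*u + 42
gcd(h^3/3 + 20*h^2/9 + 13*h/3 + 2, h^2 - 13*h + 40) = 1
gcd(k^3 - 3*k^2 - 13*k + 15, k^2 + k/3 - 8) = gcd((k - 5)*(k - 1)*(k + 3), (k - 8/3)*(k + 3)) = k + 3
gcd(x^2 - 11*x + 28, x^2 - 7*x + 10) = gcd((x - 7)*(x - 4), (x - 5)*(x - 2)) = 1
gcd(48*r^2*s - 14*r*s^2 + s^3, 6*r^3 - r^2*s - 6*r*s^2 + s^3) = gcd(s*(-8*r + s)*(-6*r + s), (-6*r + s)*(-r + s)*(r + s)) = 6*r - s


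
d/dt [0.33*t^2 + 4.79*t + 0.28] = 0.66*t + 4.79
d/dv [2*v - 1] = 2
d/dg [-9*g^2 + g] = 1 - 18*g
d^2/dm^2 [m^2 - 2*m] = 2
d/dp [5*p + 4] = 5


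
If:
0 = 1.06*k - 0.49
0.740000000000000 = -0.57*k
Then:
No Solution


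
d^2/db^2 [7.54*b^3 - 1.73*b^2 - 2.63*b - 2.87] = 45.24*b - 3.46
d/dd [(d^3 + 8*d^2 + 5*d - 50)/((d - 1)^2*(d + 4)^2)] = (-d^4 - 13*d^3 - 27*d^2 + 121*d + 280)/(d^6 + 9*d^5 + 15*d^4 - 45*d^3 - 60*d^2 + 144*d - 64)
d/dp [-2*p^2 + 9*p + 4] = 9 - 4*p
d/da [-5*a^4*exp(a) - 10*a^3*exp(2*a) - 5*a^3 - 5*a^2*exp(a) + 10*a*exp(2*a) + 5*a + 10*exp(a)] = -5*a^4*exp(a) - 20*a^3*exp(2*a) - 20*a^3*exp(a) - 30*a^2*exp(2*a) - 5*a^2*exp(a) - 15*a^2 + 20*a*exp(2*a) - 10*a*exp(a) + 10*exp(2*a) + 10*exp(a) + 5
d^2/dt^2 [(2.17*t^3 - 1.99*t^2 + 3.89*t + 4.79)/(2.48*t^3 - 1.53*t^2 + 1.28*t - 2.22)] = (-8.010896*t^6 + 102.219648*t^5 + 446.231856*t^4 - 466.098482*t^3 + 419.068902*t^2 + 86.837652*t - 14.35094)/(15.252992*t^9 - 28.230336*t^8 + 41.033832*t^7 - 73.684233*t^6 + 71.72016*t^5 - 65.393658*t^4 + 64.850336*t^3 - 33.5331*t^2 + 18.925056*t - 10.941048)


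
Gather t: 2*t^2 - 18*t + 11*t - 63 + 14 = 2*t^2 - 7*t - 49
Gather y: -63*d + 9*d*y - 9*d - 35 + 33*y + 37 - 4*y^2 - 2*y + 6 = -72*d - 4*y^2 + y*(9*d + 31) + 8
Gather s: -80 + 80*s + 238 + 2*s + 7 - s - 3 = 81*s + 162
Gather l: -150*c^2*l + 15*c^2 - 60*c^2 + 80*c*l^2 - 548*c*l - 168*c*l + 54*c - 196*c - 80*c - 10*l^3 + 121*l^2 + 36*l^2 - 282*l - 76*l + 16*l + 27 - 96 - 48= -45*c^2 - 222*c - 10*l^3 + l^2*(80*c + 157) + l*(-150*c^2 - 716*c - 342) - 117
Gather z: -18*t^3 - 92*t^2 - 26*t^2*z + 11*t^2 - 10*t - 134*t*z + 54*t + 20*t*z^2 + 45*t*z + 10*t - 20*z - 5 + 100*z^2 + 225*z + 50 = -18*t^3 - 81*t^2 + 54*t + z^2*(20*t + 100) + z*(-26*t^2 - 89*t + 205) + 45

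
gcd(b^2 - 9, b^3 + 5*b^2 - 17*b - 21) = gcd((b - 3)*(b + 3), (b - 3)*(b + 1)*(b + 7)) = b - 3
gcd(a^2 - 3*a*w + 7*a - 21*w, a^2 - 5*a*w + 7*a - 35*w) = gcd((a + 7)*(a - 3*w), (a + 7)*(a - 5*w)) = a + 7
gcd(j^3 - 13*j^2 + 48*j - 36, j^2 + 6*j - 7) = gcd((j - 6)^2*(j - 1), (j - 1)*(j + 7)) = j - 1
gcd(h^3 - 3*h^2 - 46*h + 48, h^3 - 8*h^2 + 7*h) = h - 1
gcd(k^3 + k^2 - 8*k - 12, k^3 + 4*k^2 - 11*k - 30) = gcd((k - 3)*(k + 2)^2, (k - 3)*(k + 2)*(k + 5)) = k^2 - k - 6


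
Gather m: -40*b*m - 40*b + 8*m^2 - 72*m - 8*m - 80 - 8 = -40*b + 8*m^2 + m*(-40*b - 80) - 88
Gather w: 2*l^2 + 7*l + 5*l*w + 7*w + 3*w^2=2*l^2 + 7*l + 3*w^2 + w*(5*l + 7)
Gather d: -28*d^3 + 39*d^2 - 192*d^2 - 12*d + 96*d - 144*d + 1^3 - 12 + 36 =-28*d^3 - 153*d^2 - 60*d + 25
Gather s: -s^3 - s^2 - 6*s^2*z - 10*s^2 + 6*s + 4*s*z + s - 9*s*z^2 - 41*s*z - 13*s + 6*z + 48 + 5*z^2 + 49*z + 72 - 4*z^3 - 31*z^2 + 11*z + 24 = -s^3 + s^2*(-6*z - 11) + s*(-9*z^2 - 37*z - 6) - 4*z^3 - 26*z^2 + 66*z + 144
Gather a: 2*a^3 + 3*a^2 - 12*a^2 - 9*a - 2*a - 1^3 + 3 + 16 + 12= 2*a^3 - 9*a^2 - 11*a + 30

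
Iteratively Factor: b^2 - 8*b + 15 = (b - 3)*(b - 5)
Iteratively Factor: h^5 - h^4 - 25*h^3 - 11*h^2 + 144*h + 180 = (h + 2)*(h^4 - 3*h^3 - 19*h^2 + 27*h + 90) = (h + 2)^2*(h^3 - 5*h^2 - 9*h + 45) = (h - 5)*(h + 2)^2*(h^2 - 9) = (h - 5)*(h - 3)*(h + 2)^2*(h + 3)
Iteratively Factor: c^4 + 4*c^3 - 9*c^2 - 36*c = (c + 3)*(c^3 + c^2 - 12*c) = c*(c + 3)*(c^2 + c - 12) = c*(c + 3)*(c + 4)*(c - 3)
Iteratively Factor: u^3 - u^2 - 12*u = (u + 3)*(u^2 - 4*u) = u*(u + 3)*(u - 4)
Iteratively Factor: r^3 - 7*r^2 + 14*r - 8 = (r - 4)*(r^2 - 3*r + 2) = (r - 4)*(r - 1)*(r - 2)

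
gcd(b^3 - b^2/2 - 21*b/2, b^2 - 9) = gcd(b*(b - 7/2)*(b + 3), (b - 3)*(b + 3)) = b + 3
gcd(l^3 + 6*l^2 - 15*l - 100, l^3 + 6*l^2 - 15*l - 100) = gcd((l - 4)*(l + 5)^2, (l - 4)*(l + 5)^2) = l^3 + 6*l^2 - 15*l - 100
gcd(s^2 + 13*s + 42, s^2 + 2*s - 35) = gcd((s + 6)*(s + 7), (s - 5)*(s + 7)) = s + 7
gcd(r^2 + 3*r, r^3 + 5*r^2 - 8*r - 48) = 1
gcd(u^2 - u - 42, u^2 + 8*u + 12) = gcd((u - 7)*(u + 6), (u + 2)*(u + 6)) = u + 6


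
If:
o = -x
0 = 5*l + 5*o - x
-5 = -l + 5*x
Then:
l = -30/19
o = 25/19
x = -25/19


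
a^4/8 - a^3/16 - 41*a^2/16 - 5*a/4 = a*(a/4 + 1)*(a/2 + 1/4)*(a - 5)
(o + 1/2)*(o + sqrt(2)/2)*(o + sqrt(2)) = o^3 + o^2/2 + 3*sqrt(2)*o^2/2 + o + 3*sqrt(2)*o/4 + 1/2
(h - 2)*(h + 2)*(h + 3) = h^3 + 3*h^2 - 4*h - 12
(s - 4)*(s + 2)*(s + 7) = s^3 + 5*s^2 - 22*s - 56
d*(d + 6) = d^2 + 6*d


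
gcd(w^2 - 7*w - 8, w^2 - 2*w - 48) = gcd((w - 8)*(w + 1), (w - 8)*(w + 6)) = w - 8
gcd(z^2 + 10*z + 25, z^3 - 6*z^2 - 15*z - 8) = 1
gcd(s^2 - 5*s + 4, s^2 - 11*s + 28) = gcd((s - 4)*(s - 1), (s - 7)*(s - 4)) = s - 4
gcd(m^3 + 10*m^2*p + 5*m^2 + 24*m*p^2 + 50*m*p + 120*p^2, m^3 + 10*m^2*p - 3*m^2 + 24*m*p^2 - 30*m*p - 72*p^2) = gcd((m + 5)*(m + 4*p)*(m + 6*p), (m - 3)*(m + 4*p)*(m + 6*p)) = m^2 + 10*m*p + 24*p^2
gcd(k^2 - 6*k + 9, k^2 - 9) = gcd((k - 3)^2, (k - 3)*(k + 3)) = k - 3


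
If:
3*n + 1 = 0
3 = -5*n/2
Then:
No Solution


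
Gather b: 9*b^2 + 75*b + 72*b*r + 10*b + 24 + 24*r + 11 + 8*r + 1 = 9*b^2 + b*(72*r + 85) + 32*r + 36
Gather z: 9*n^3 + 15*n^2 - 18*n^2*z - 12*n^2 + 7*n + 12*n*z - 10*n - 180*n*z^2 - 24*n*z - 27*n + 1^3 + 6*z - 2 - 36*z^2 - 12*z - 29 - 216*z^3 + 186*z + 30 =9*n^3 + 3*n^2 - 30*n - 216*z^3 + z^2*(-180*n - 36) + z*(-18*n^2 - 12*n + 180)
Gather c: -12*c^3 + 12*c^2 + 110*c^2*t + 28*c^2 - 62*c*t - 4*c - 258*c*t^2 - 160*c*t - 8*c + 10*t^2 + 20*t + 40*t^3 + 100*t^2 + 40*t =-12*c^3 + c^2*(110*t + 40) + c*(-258*t^2 - 222*t - 12) + 40*t^3 + 110*t^2 + 60*t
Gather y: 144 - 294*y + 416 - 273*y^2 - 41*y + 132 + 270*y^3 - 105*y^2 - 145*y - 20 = 270*y^3 - 378*y^2 - 480*y + 672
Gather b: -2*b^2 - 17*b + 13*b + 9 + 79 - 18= -2*b^2 - 4*b + 70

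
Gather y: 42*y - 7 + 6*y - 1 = 48*y - 8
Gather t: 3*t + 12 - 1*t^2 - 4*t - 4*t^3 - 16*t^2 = -4*t^3 - 17*t^2 - t + 12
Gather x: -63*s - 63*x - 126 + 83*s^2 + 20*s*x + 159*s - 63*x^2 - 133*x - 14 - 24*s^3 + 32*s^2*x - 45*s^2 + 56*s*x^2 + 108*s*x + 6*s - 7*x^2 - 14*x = -24*s^3 + 38*s^2 + 102*s + x^2*(56*s - 70) + x*(32*s^2 + 128*s - 210) - 140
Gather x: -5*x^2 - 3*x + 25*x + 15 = -5*x^2 + 22*x + 15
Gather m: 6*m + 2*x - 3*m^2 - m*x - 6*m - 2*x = -3*m^2 - m*x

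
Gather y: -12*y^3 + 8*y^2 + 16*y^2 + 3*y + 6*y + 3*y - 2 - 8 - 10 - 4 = -12*y^3 + 24*y^2 + 12*y - 24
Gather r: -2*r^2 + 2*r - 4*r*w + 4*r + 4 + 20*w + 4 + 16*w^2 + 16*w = -2*r^2 + r*(6 - 4*w) + 16*w^2 + 36*w + 8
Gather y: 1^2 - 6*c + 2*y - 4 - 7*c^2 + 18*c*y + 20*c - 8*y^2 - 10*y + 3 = -7*c^2 + 14*c - 8*y^2 + y*(18*c - 8)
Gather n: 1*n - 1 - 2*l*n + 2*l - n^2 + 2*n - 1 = 2*l - n^2 + n*(3 - 2*l) - 2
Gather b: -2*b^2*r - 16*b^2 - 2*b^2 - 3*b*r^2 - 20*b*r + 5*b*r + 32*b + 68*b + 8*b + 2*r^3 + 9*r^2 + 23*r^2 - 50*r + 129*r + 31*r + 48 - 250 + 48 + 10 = b^2*(-2*r - 18) + b*(-3*r^2 - 15*r + 108) + 2*r^3 + 32*r^2 + 110*r - 144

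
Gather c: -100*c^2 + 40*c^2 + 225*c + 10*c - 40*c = -60*c^2 + 195*c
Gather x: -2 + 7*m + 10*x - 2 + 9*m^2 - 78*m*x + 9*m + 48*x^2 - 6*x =9*m^2 + 16*m + 48*x^2 + x*(4 - 78*m) - 4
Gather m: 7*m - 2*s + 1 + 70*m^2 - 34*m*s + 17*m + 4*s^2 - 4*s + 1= 70*m^2 + m*(24 - 34*s) + 4*s^2 - 6*s + 2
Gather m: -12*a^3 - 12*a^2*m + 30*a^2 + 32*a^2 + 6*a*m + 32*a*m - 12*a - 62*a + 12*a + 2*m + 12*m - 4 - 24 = -12*a^3 + 62*a^2 - 62*a + m*(-12*a^2 + 38*a + 14) - 28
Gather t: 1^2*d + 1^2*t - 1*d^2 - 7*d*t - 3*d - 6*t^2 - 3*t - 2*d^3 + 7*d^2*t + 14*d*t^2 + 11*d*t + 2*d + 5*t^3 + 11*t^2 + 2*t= -2*d^3 - d^2 + 5*t^3 + t^2*(14*d + 5) + t*(7*d^2 + 4*d)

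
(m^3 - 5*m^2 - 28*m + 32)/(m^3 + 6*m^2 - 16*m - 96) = (m^2 - 9*m + 8)/(m^2 + 2*m - 24)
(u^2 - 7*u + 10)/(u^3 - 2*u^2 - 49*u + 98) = (u - 5)/(u^2 - 49)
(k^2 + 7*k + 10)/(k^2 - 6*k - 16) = (k + 5)/(k - 8)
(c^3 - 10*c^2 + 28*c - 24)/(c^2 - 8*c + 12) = c - 2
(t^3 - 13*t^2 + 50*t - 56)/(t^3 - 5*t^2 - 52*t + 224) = (t^2 - 9*t + 14)/(t^2 - t - 56)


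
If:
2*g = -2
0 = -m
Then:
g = -1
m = 0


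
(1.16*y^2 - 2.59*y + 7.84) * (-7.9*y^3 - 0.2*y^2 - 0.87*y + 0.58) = -9.164*y^5 + 20.229*y^4 - 62.4272*y^3 + 1.3581*y^2 - 8.323*y + 4.5472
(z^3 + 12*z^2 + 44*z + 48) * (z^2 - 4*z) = z^5 + 8*z^4 - 4*z^3 - 128*z^2 - 192*z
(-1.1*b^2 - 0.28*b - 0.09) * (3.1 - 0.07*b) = 0.077*b^3 - 3.3904*b^2 - 0.8617*b - 0.279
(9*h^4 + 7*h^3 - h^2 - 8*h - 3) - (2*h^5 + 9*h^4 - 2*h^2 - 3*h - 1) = -2*h^5 + 7*h^3 + h^2 - 5*h - 2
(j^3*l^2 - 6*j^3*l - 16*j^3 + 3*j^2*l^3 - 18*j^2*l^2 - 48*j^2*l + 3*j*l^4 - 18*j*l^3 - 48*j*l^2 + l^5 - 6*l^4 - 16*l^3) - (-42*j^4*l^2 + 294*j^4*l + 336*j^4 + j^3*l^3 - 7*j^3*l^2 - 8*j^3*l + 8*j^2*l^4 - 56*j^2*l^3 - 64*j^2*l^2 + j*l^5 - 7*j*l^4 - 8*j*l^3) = 42*j^4*l^2 - 294*j^4*l - 336*j^4 - j^3*l^3 + 8*j^3*l^2 + 2*j^3*l - 16*j^3 - 8*j^2*l^4 + 59*j^2*l^3 + 46*j^2*l^2 - 48*j^2*l - j*l^5 + 10*j*l^4 - 10*j*l^3 - 48*j*l^2 + l^5 - 6*l^4 - 16*l^3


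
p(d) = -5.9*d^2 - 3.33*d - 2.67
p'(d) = -11.8*d - 3.33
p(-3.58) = -66.37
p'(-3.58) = 38.91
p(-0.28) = -2.20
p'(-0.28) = -0.03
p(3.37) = -80.90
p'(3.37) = -43.10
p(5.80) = -220.46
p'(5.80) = -71.77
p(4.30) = -126.08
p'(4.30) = -54.07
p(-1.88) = -17.26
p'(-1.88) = 18.85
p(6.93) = -309.09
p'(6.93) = -85.10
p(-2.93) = -43.56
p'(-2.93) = 31.24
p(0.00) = -2.67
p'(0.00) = -3.33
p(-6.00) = -195.09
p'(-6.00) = 67.47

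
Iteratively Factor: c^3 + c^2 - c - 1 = (c + 1)*(c^2 - 1) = (c + 1)^2*(c - 1)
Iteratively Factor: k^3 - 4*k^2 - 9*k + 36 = (k - 4)*(k^2 - 9) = (k - 4)*(k + 3)*(k - 3)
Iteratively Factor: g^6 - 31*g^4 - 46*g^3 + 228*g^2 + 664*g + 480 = (g + 2)*(g^5 - 2*g^4 - 27*g^3 + 8*g^2 + 212*g + 240) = (g - 4)*(g + 2)*(g^4 + 2*g^3 - 19*g^2 - 68*g - 60) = (g - 5)*(g - 4)*(g + 2)*(g^3 + 7*g^2 + 16*g + 12) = (g - 5)*(g - 4)*(g + 2)^2*(g^2 + 5*g + 6) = (g - 5)*(g - 4)*(g + 2)^3*(g + 3)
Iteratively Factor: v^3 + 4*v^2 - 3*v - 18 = (v - 2)*(v^2 + 6*v + 9) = (v - 2)*(v + 3)*(v + 3)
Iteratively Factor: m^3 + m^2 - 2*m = (m)*(m^2 + m - 2) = m*(m + 2)*(m - 1)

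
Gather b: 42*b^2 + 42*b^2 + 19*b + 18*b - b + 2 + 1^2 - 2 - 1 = 84*b^2 + 36*b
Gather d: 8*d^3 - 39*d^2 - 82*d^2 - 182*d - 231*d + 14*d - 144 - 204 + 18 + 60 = 8*d^3 - 121*d^2 - 399*d - 270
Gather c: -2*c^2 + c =-2*c^2 + c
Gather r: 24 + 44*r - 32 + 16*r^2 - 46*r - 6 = 16*r^2 - 2*r - 14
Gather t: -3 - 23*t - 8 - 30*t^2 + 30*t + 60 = -30*t^2 + 7*t + 49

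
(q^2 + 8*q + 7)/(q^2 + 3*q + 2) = (q + 7)/(q + 2)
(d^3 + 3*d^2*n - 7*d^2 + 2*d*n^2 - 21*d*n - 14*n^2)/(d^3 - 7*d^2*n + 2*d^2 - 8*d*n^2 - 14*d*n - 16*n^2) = (d^2 + 2*d*n - 7*d - 14*n)/(d^2 - 8*d*n + 2*d - 16*n)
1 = 1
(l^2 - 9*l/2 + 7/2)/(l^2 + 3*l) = (2*l^2 - 9*l + 7)/(2*l*(l + 3))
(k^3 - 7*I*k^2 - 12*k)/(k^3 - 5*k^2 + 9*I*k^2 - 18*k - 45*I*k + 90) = k*(k^2 - 7*I*k - 12)/(k^3 + k^2*(-5 + 9*I) - 9*k*(2 + 5*I) + 90)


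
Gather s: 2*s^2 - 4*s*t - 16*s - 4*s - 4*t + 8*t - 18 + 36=2*s^2 + s*(-4*t - 20) + 4*t + 18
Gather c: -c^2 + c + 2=-c^2 + c + 2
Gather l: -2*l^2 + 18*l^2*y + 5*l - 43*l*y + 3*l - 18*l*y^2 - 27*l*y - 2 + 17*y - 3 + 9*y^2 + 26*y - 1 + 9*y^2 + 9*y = l^2*(18*y - 2) + l*(-18*y^2 - 70*y + 8) + 18*y^2 + 52*y - 6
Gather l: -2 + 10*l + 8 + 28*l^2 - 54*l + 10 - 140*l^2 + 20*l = -112*l^2 - 24*l + 16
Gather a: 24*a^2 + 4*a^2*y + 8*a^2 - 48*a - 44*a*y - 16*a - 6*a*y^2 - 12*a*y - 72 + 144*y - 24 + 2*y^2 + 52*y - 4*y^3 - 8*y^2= a^2*(4*y + 32) + a*(-6*y^2 - 56*y - 64) - 4*y^3 - 6*y^2 + 196*y - 96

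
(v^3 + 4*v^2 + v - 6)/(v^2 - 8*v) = (v^3 + 4*v^2 + v - 6)/(v*(v - 8))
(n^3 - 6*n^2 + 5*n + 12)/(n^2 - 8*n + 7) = (n^3 - 6*n^2 + 5*n + 12)/(n^2 - 8*n + 7)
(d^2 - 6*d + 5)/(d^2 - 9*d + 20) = (d - 1)/(d - 4)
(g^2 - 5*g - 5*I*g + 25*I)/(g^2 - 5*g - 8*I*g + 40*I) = (g - 5*I)/(g - 8*I)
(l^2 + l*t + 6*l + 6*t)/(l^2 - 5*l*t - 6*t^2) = (-l - 6)/(-l + 6*t)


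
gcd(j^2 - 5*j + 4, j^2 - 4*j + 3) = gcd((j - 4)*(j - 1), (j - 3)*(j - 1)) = j - 1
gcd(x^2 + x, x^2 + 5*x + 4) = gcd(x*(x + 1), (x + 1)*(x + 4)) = x + 1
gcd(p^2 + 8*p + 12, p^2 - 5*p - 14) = p + 2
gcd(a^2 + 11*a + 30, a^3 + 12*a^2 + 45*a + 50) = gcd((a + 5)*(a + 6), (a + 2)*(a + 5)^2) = a + 5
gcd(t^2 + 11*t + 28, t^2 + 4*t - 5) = 1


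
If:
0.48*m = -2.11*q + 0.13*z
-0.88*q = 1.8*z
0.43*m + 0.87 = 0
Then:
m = -2.02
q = 0.45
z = -0.22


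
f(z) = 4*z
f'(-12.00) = 4.00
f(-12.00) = -48.00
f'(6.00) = 4.00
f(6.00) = 24.00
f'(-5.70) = 4.00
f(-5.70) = -22.80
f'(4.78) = 4.00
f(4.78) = 19.12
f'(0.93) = 4.00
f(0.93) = 3.72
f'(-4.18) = 4.00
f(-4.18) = -16.72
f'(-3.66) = 4.00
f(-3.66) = -14.64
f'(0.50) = 4.00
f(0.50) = 2.00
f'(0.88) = 4.00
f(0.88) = 3.52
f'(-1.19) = 4.00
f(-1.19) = -4.76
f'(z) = 4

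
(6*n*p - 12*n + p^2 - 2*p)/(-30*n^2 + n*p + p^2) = (p - 2)/(-5*n + p)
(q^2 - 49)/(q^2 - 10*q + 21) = (q + 7)/(q - 3)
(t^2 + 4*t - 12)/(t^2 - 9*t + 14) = (t + 6)/(t - 7)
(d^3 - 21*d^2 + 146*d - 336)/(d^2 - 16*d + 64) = (d^2 - 13*d + 42)/(d - 8)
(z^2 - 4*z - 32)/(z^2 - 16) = (z - 8)/(z - 4)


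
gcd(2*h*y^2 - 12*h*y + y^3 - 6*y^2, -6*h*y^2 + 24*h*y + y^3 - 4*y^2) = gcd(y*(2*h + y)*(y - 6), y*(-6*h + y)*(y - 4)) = y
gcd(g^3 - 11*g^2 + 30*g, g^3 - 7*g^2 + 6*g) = g^2 - 6*g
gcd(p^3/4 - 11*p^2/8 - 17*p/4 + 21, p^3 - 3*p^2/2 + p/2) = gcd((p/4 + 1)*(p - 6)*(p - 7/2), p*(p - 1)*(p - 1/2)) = 1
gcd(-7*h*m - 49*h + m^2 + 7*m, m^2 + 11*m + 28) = m + 7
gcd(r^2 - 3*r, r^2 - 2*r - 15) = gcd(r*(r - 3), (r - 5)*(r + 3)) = 1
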